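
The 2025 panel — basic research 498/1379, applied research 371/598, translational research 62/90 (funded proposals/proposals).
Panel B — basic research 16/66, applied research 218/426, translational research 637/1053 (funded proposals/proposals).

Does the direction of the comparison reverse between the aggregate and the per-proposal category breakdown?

Basic research: the 2025 panel 498/1379 = 36.1%, Panel B 16/66 = 24.2% → the 2025 panel
Applied research: the 2025 panel 371/598 = 62.0%, Panel B 218/426 = 51.2% → the 2025 panel
Translational research: the 2025 panel 62/90 = 68.9%, Panel B 637/1053 = 60.5% → the 2025 panel
Overall: the 2025 panel 931/2067 = 45.0%, Panel B 871/1545 = 56.4% → Panel B
The 2025 panel wins each proposal group but Panel B wins overall — the comparison reverses. The 2025 panel's proposals skew toward basic research, which has a lower base rate.

Yes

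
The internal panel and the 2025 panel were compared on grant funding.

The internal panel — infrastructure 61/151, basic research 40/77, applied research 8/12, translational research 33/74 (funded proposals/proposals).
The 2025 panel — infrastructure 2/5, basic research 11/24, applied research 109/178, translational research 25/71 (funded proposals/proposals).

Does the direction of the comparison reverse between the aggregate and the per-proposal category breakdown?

Infrastructure: the internal panel 61/151 = 40.4%, the 2025 panel 2/5 = 40.0% → the internal panel
Basic research: the internal panel 40/77 = 51.9%, the 2025 panel 11/24 = 45.8% → the internal panel
Applied research: the internal panel 8/12 = 66.7%, the 2025 panel 109/178 = 61.2% → the internal panel
Translational research: the internal panel 33/74 = 44.6%, the 2025 panel 25/71 = 35.2% → the internal panel
Overall: the internal panel 142/314 = 45.2%, the 2025 panel 147/278 = 52.9% → the 2025 panel
The internal panel wins each proposal group but the 2025 panel wins overall — the comparison reverses. The internal panel's proposals skew toward infrastructure, which has a lower base rate.

Yes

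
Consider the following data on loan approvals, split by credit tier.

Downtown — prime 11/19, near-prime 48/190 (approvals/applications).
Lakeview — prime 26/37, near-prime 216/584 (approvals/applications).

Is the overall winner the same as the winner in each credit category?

Prime: Downtown 11/19 = 57.9%, Lakeview 26/37 = 70.3% → Lakeview
Near-prime: Downtown 48/190 = 25.3%, Lakeview 216/584 = 37.0% → Lakeview
Overall: Downtown 59/209 = 28.2%, Lakeview 242/621 = 39.0% → Lakeview
Lakeview wins overall and in every credit group — no reversal.

Yes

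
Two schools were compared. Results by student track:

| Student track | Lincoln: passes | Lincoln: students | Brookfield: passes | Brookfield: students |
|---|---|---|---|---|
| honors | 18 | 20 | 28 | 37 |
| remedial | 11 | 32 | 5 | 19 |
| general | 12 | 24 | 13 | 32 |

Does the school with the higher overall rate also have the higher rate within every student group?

Yes

Honors: Lincoln 18/20 = 90.0%, Brookfield 28/37 = 75.7% → Lincoln
Remedial: Lincoln 11/32 = 34.4%, Brookfield 5/19 = 26.3% → Lincoln
General: Lincoln 12/24 = 50.0%, Brookfield 13/32 = 40.6% → Lincoln
Overall: Lincoln 41/76 = 53.9%, Brookfield 46/88 = 52.3% → Lincoln
Lincoln wins overall and in every student group — no reversal.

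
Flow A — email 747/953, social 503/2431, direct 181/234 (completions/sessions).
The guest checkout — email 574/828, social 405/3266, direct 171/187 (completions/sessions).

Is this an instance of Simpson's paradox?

No

Email: Flow A 747/953 = 78.4%, the guest checkout 574/828 = 69.3% → Flow A
Social: Flow A 503/2431 = 20.7%, the guest checkout 405/3266 = 12.4% → Flow A
Direct: Flow A 181/234 = 77.4%, the guest checkout 171/187 = 91.4% → the guest checkout
Overall: Flow A 1431/3618 = 39.6%, the guest checkout 1150/4281 = 26.9% → Flow A
Neither sweeps: Flow A wins 2 of 3 groups, the guest checkout wins 1. Flow A wins overall but not every group — no Simpson reversal.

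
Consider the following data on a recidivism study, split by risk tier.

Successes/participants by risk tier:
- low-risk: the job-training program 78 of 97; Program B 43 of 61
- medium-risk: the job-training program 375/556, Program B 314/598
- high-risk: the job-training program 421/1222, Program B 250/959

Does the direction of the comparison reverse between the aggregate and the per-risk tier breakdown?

Low-risk: the job-training program 78/97 = 80.4%, Program B 43/61 = 70.5% → the job-training program
Medium-risk: the job-training program 375/556 = 67.4%, Program B 314/598 = 52.5% → the job-training program
High-risk: the job-training program 421/1222 = 34.5%, Program B 250/959 = 26.1% → the job-training program
Overall: the job-training program 874/1875 = 46.6%, Program B 607/1618 = 37.5% → the job-training program
The job-training program wins overall and in every risk group — no reversal.

No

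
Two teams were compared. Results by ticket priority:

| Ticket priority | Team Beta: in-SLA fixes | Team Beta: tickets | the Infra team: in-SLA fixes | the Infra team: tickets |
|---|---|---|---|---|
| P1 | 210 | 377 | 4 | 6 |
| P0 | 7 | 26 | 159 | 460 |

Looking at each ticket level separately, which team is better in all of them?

the Infra team

P1: Team Beta 210/377 = 55.7%, the Infra team 4/6 = 66.7% → the Infra team
P0: Team Beta 7/26 = 26.9%, the Infra team 159/460 = 34.6% → the Infra team
The Infra team has the higher rate in both groups.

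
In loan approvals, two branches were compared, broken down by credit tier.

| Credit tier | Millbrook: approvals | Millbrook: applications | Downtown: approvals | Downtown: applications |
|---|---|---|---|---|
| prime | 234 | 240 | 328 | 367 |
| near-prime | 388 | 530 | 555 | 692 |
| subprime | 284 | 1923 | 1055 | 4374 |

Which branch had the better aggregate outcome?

Prime: Millbrook 234/240 = 97.5%, Downtown 328/367 = 89.4% → Millbrook
Near-prime: Millbrook 388/530 = 73.2%, Downtown 555/692 = 80.2% → Downtown
Subprime: Millbrook 284/1923 = 14.8%, Downtown 1055/4374 = 24.1% → Downtown
Overall: Millbrook 906/2693 = 33.6%, Downtown 1938/5433 = 35.7% → Downtown
(Neither sweeps every credit group, but Downtown has the higher pooled rate.)

Downtown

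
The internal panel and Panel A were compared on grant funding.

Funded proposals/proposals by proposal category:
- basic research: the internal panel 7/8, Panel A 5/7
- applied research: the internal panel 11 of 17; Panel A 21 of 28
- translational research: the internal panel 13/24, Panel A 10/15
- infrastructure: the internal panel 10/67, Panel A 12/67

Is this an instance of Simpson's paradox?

No

Basic research: the internal panel 7/8 = 87.5%, Panel A 5/7 = 71.4% → the internal panel
Applied research: the internal panel 11/17 = 64.7%, Panel A 21/28 = 75.0% → Panel A
Translational research: the internal panel 13/24 = 54.2%, Panel A 10/15 = 66.7% → Panel A
Infrastructure: the internal panel 10/67 = 14.9%, Panel A 12/67 = 17.9% → Panel A
Overall: the internal panel 41/116 = 35.3%, Panel A 48/117 = 41.0% → Panel A
Neither sweeps: the internal panel wins 1 of 4 groups, Panel A wins 3. Panel A wins overall but not every group — no Simpson reversal.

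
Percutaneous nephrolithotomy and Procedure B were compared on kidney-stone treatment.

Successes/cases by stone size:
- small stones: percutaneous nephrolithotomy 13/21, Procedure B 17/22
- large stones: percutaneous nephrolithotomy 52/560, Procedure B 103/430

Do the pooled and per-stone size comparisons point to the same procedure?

Yes

Small stones: percutaneous nephrolithotomy 13/21 = 61.9%, Procedure B 17/22 = 77.3% → Procedure B
Large stones: percutaneous nephrolithotomy 52/560 = 9.3%, Procedure B 103/430 = 24.0% → Procedure B
Overall: percutaneous nephrolithotomy 65/581 = 11.2%, Procedure B 120/452 = 26.5% → Procedure B
Procedure B wins overall and in every stone group — no reversal.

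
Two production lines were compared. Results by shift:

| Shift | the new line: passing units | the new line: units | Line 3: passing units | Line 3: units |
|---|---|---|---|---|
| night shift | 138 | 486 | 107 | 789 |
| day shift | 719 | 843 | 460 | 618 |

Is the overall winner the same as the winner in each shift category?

Yes

Night shift: the new line 138/486 = 28.4%, Line 3 107/789 = 13.6% → the new line
Day shift: the new line 719/843 = 85.3%, Line 3 460/618 = 74.4% → the new line
Overall: the new line 857/1329 = 64.5%, Line 3 567/1407 = 40.3% → the new line
The new line wins overall and in every shift group — no reversal.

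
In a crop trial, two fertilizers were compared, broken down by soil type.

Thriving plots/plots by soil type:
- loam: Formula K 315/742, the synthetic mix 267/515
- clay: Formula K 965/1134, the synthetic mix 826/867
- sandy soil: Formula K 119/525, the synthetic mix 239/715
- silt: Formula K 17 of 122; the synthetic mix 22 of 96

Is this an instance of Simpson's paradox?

No

Loam: Formula K 315/742 = 42.5%, the synthetic mix 267/515 = 51.8% → the synthetic mix
Clay: Formula K 965/1134 = 85.1%, the synthetic mix 826/867 = 95.3% → the synthetic mix
Sandy soil: Formula K 119/525 = 22.7%, the synthetic mix 239/715 = 33.4% → the synthetic mix
Silt: Formula K 17/122 = 13.9%, the synthetic mix 22/96 = 22.9% → the synthetic mix
Overall: Formula K 1416/2523 = 56.1%, the synthetic mix 1354/2193 = 61.7% → the synthetic mix
The synthetic mix wins overall and in every soil group — no reversal.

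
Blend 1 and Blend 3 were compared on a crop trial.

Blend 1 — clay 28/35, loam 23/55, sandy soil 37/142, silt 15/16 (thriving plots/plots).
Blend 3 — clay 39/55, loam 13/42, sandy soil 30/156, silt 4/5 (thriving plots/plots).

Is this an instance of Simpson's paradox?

Clay: Blend 1 28/35 = 80.0%, Blend 3 39/55 = 70.9% → Blend 1
Loam: Blend 1 23/55 = 41.8%, Blend 3 13/42 = 31.0% → Blend 1
Sandy soil: Blend 1 37/142 = 26.1%, Blend 3 30/156 = 19.2% → Blend 1
Silt: Blend 1 15/16 = 93.8%, Blend 3 4/5 = 80.0% → Blend 1
Overall: Blend 1 103/248 = 41.5%, Blend 3 86/258 = 33.3% → Blend 1
Blend 1 wins overall and in every soil group — no reversal.

No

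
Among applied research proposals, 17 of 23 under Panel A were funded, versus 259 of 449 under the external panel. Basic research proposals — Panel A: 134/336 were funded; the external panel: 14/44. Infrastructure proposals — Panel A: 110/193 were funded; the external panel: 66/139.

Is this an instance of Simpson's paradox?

Yes

Applied research: Panel A 17/23 = 73.9%, the external panel 259/449 = 57.7% → Panel A
Basic research: Panel A 134/336 = 39.9%, the external panel 14/44 = 31.8% → Panel A
Infrastructure: Panel A 110/193 = 57.0%, the external panel 66/139 = 47.5% → Panel A
Overall: Panel A 261/552 = 47.3%, the external panel 339/632 = 53.6% → the external panel
Panel A wins each proposal group but the external panel wins overall — the comparison reverses. Panel A's proposals skew toward basic research, which has a lower base rate.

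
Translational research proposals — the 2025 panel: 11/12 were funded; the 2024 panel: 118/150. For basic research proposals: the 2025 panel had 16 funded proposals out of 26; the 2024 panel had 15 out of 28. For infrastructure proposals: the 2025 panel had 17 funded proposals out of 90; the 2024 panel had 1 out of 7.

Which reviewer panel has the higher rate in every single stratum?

Translational research: the 2025 panel 11/12 = 91.7%, the 2024 panel 118/150 = 78.7% → the 2025 panel
Basic research: the 2025 panel 16/26 = 61.5%, the 2024 panel 15/28 = 53.6% → the 2025 panel
Infrastructure: the 2025 panel 17/90 = 18.9%, the 2024 panel 1/7 = 14.3% → the 2025 panel
The 2025 panel has the higher rate in all 3 groups.

the 2025 panel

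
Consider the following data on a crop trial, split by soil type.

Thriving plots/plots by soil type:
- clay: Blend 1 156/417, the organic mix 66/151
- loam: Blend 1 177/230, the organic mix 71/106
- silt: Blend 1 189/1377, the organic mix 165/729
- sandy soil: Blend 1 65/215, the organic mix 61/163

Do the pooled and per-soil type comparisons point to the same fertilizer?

Clay: Blend 1 156/417 = 37.4%, the organic mix 66/151 = 43.7% → the organic mix
Loam: Blend 1 177/230 = 77.0%, the organic mix 71/106 = 67.0% → Blend 1
Silt: Blend 1 189/1377 = 13.7%, the organic mix 165/729 = 22.6% → the organic mix
Sandy soil: Blend 1 65/215 = 30.2%, the organic mix 61/163 = 37.4% → the organic mix
Overall: Blend 1 587/2239 = 26.2%, the organic mix 363/1149 = 31.6% → the organic mix
Neither sweeps: Blend 1 wins 1 of 4 groups, the organic mix wins 3. The organic mix wins overall but not every group — no Simpson reversal.

No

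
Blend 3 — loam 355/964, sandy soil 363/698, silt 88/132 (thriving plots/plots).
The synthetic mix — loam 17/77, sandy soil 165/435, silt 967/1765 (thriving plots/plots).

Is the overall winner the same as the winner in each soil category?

Loam: Blend 3 355/964 = 36.8%, the synthetic mix 17/77 = 22.1% → Blend 3
Sandy soil: Blend 3 363/698 = 52.0%, the synthetic mix 165/435 = 37.9% → Blend 3
Silt: Blend 3 88/132 = 66.7%, the synthetic mix 967/1765 = 54.8% → Blend 3
Overall: Blend 3 806/1794 = 44.9%, the synthetic mix 1149/2277 = 50.5% → the synthetic mix
Blend 3 wins each soil group but the synthetic mix wins overall — the comparison reverses. Blend 3's plots skew toward loam, which has a lower base rate.

No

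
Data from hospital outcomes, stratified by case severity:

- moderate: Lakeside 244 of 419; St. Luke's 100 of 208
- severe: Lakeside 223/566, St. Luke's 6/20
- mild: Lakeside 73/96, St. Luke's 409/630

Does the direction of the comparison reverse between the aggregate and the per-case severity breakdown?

Moderate: Lakeside 244/419 = 58.2%, St. Luke's 100/208 = 48.1% → Lakeside
Severe: Lakeside 223/566 = 39.4%, St. Luke's 6/20 = 30.0% → Lakeside
Mild: Lakeside 73/96 = 76.0%, St. Luke's 409/630 = 64.9% → Lakeside
Overall: Lakeside 540/1081 = 50.0%, St. Luke's 515/858 = 60.0% → St. Luke's
Lakeside wins each case group but St. Luke's wins overall — the comparison reverses. Lakeside's patients skew toward severe, which has a lower base rate.

Yes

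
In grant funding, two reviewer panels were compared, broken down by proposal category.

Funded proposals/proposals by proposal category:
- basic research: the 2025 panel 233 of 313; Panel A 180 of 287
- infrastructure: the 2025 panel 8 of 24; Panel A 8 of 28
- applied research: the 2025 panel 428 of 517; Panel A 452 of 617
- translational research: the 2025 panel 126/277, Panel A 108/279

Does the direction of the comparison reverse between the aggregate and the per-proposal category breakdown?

No

Basic research: the 2025 panel 233/313 = 74.4%, Panel A 180/287 = 62.7% → the 2025 panel
Infrastructure: the 2025 panel 8/24 = 33.3%, Panel A 8/28 = 28.6% → the 2025 panel
Applied research: the 2025 panel 428/517 = 82.8%, Panel A 452/617 = 73.3% → the 2025 panel
Translational research: the 2025 panel 126/277 = 45.5%, Panel A 108/279 = 38.7% → the 2025 panel
Overall: the 2025 panel 795/1131 = 70.3%, Panel A 748/1211 = 61.8% → the 2025 panel
The 2025 panel wins overall and in every proposal group — no reversal.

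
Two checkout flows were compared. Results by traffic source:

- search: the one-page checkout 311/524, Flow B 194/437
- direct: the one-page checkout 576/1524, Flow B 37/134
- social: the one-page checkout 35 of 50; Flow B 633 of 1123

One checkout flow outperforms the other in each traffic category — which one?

Search: the one-page checkout 311/524 = 59.4%, Flow B 194/437 = 44.4% → the one-page checkout
Direct: the one-page checkout 576/1524 = 37.8%, Flow B 37/134 = 27.6% → the one-page checkout
Social: the one-page checkout 35/50 = 70.0%, Flow B 633/1123 = 56.4% → the one-page checkout
The one-page checkout has the higher rate in all 3 groups.

the one-page checkout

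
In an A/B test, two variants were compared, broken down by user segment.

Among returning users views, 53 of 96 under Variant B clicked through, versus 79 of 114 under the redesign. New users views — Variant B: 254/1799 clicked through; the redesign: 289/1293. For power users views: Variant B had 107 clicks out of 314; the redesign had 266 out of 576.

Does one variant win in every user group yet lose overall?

Returning users: Variant B 53/96 = 55.2%, the redesign 79/114 = 69.3% → the redesign
New users: Variant B 254/1799 = 14.1%, the redesign 289/1293 = 22.4% → the redesign
Power users: Variant B 107/314 = 34.1%, the redesign 266/576 = 46.2% → the redesign
Overall: Variant B 414/2209 = 18.7%, the redesign 634/1983 = 32.0% → the redesign
The redesign wins overall and in every user group — no reversal.

No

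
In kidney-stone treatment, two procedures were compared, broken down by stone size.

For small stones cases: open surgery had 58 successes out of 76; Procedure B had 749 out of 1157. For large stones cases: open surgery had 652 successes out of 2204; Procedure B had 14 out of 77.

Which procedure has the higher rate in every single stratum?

Small stones: open surgery 58/76 = 76.3%, Procedure B 749/1157 = 64.7% → open surgery
Large stones: open surgery 652/2204 = 29.6%, Procedure B 14/77 = 18.2% → open surgery
Open surgery has the higher rate in both groups.

open surgery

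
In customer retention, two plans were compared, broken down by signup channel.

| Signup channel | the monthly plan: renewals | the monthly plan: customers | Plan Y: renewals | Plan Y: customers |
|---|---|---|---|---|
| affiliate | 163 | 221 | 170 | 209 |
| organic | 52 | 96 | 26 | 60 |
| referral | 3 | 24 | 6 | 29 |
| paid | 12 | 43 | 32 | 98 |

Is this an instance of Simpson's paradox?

No

Affiliate: the monthly plan 163/221 = 73.8%, Plan Y 170/209 = 81.3% → Plan Y
Organic: the monthly plan 52/96 = 54.2%, Plan Y 26/60 = 43.3% → the monthly plan
Referral: the monthly plan 3/24 = 12.5%, Plan Y 6/29 = 20.7% → Plan Y
Paid: the monthly plan 12/43 = 27.9%, Plan Y 32/98 = 32.7% → Plan Y
Overall: the monthly plan 230/384 = 59.9%, Plan Y 234/396 = 59.1% → the monthly plan
Neither sweeps: the monthly plan wins 1 of 4 groups, Plan Y wins 3. The monthly plan wins overall but not every group — no Simpson reversal.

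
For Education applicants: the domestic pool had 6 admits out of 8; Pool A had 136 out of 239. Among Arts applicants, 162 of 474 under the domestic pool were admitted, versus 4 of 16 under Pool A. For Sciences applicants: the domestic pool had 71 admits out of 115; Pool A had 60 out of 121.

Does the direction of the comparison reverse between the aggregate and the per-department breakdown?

Yes

Education: the domestic pool 6/8 = 75.0%, Pool A 136/239 = 56.9% → the domestic pool
Arts: the domestic pool 162/474 = 34.2%, Pool A 4/16 = 25.0% → the domestic pool
Sciences: the domestic pool 71/115 = 61.7%, Pool A 60/121 = 49.6% → the domestic pool
Overall: the domestic pool 239/597 = 40.0%, Pool A 200/376 = 53.2% → Pool A
The domestic pool wins each department group but Pool A wins overall — the comparison reverses. The domestic pool's applicants skew toward Arts, which has a lower base rate.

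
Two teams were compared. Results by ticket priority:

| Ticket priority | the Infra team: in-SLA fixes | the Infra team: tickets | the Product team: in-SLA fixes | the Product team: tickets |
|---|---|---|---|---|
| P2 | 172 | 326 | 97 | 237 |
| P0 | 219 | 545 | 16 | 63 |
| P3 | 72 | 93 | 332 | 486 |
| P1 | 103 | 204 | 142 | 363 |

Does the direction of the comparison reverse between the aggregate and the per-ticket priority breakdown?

Yes

P2: the Infra team 172/326 = 52.8%, the Product team 97/237 = 40.9% → the Infra team
P0: the Infra team 219/545 = 40.2%, the Product team 16/63 = 25.4% → the Infra team
P3: the Infra team 72/93 = 77.4%, the Product team 332/486 = 68.3% → the Infra team
P1: the Infra team 103/204 = 50.5%, the Product team 142/363 = 39.1% → the Infra team
Overall: the Infra team 566/1168 = 48.5%, the Product team 587/1149 = 51.1% → the Product team
The Infra team wins each ticket group but the Product team wins overall — the comparison reverses. The Infra team's tickets skew toward P0, which has a lower base rate.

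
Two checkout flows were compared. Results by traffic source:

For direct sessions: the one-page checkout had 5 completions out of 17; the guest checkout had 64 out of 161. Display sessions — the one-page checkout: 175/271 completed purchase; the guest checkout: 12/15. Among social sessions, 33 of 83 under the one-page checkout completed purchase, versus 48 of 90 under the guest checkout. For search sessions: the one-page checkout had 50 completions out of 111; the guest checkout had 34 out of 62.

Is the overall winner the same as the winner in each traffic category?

No

Direct: the one-page checkout 5/17 = 29.4%, the guest checkout 64/161 = 39.8% → the guest checkout
Display: the one-page checkout 175/271 = 64.6%, the guest checkout 12/15 = 80.0% → the guest checkout
Social: the one-page checkout 33/83 = 39.8%, the guest checkout 48/90 = 53.3% → the guest checkout
Search: the one-page checkout 50/111 = 45.0%, the guest checkout 34/62 = 54.8% → the guest checkout
Overall: the one-page checkout 263/482 = 54.6%, the guest checkout 158/328 = 48.2% → the one-page checkout
The guest checkout wins each traffic group but the one-page checkout wins overall — the comparison reverses. The guest checkout's sessions skew toward direct, which has a lower base rate.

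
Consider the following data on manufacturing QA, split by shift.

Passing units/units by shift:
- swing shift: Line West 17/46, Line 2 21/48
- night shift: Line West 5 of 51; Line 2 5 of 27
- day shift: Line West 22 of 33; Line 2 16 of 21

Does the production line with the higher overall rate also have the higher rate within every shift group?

Swing shift: Line West 17/46 = 37.0%, Line 2 21/48 = 43.8% → Line 2
Night shift: Line West 5/51 = 9.8%, Line 2 5/27 = 18.5% → Line 2
Day shift: Line West 22/33 = 66.7%, Line 2 16/21 = 76.2% → Line 2
Overall: Line West 44/130 = 33.8%, Line 2 42/96 = 43.8% → Line 2
Line 2 wins overall and in every shift group — no reversal.

Yes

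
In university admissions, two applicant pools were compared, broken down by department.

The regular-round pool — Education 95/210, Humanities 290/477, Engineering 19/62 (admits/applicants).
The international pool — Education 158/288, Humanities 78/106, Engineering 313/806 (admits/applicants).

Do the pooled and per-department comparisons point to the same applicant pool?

No

Education: the regular-round pool 95/210 = 45.2%, the international pool 158/288 = 54.9% → the international pool
Humanities: the regular-round pool 290/477 = 60.8%, the international pool 78/106 = 73.6% → the international pool
Engineering: the regular-round pool 19/62 = 30.6%, the international pool 313/806 = 38.8% → the international pool
Overall: the regular-round pool 404/749 = 53.9%, the international pool 549/1200 = 45.8% → the regular-round pool
The international pool wins each department group but the regular-round pool wins overall — the comparison reverses. The international pool's applicants skew toward Engineering, which has a lower base rate.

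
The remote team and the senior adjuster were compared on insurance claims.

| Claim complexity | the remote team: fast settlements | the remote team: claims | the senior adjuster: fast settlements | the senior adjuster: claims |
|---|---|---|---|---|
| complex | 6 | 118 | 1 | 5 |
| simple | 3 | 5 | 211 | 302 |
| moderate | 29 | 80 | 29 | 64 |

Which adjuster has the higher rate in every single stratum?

Complex: the remote team 6/118 = 5.1%, the senior adjuster 1/5 = 20.0% → the senior adjuster
Simple: the remote team 3/5 = 60.0%, the senior adjuster 211/302 = 69.9% → the senior adjuster
Moderate: the remote team 29/80 = 36.2%, the senior adjuster 29/64 = 45.3% → the senior adjuster
The senior adjuster has the higher rate in all 3 groups.

the senior adjuster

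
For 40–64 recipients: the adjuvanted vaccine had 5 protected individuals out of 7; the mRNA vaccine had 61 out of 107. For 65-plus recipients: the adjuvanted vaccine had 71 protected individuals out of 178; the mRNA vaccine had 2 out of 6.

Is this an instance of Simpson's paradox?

40–64: the adjuvanted vaccine 5/7 = 71.4%, the mRNA vaccine 61/107 = 57.0% → the adjuvanted vaccine
65-plus: the adjuvanted vaccine 71/178 = 39.9%, the mRNA vaccine 2/6 = 33.3% → the adjuvanted vaccine
Overall: the adjuvanted vaccine 76/185 = 41.1%, the mRNA vaccine 63/113 = 55.8% → the mRNA vaccine
The adjuvanted vaccine wins each age group but the mRNA vaccine wins overall — the comparison reverses. The adjuvanted vaccine's recipients skew toward 65-plus, which has a lower base rate.

Yes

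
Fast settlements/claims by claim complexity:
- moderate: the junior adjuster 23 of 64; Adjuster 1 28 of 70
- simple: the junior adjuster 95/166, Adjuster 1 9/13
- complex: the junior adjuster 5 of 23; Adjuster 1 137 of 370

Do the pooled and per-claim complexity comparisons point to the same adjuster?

No

Moderate: the junior adjuster 23/64 = 35.9%, Adjuster 1 28/70 = 40.0% → Adjuster 1
Simple: the junior adjuster 95/166 = 57.2%, Adjuster 1 9/13 = 69.2% → Adjuster 1
Complex: the junior adjuster 5/23 = 21.7%, Adjuster 1 137/370 = 37.0% → Adjuster 1
Overall: the junior adjuster 123/253 = 48.6%, Adjuster 1 174/453 = 38.4% → the junior adjuster
Adjuster 1 wins each claim group but the junior adjuster wins overall — the comparison reverses. Adjuster 1's claims skew toward complex, which has a lower base rate.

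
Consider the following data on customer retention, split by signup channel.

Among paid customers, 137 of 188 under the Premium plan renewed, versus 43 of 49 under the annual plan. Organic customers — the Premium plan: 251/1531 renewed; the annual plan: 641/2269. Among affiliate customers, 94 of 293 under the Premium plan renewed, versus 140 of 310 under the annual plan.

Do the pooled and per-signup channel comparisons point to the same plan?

Paid: the Premium plan 137/188 = 72.9%, the annual plan 43/49 = 87.8% → the annual plan
Organic: the Premium plan 251/1531 = 16.4%, the annual plan 641/2269 = 28.3% → the annual plan
Affiliate: the Premium plan 94/293 = 32.1%, the annual plan 140/310 = 45.2% → the annual plan
Overall: the Premium plan 482/2012 = 24.0%, the annual plan 824/2628 = 31.4% → the annual plan
The annual plan wins overall and in every signup group — no reversal.

Yes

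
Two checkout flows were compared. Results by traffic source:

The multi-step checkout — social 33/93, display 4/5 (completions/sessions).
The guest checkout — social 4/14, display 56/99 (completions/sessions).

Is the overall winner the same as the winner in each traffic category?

Social: the multi-step checkout 33/93 = 35.5%, the guest checkout 4/14 = 28.6% → the multi-step checkout
Display: the multi-step checkout 4/5 = 80.0%, the guest checkout 56/99 = 56.6% → the multi-step checkout
Overall: the multi-step checkout 37/98 = 37.8%, the guest checkout 60/113 = 53.1% → the guest checkout
The multi-step checkout wins each traffic group but the guest checkout wins overall — the comparison reverses. The multi-step checkout's sessions skew toward social, which has a lower base rate.

No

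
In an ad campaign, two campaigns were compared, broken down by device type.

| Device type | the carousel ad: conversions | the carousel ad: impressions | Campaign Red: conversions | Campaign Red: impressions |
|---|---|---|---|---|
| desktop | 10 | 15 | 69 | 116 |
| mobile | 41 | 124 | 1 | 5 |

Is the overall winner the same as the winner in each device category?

No

Desktop: the carousel ad 10/15 = 66.7%, Campaign Red 69/116 = 59.5% → the carousel ad
Mobile: the carousel ad 41/124 = 33.1%, Campaign Red 1/5 = 20.0% → the carousel ad
Overall: the carousel ad 51/139 = 36.7%, Campaign Red 70/121 = 57.9% → Campaign Red
The carousel ad wins each device group but Campaign Red wins overall — the comparison reverses. The carousel ad's impressions skew toward mobile, which has a lower base rate.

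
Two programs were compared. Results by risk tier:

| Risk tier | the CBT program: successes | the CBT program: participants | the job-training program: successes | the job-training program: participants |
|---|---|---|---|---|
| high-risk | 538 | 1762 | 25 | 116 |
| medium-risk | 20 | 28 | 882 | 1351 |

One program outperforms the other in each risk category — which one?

the CBT program

High-risk: the CBT program 538/1762 = 30.5%, the job-training program 25/116 = 21.6% → the CBT program
Medium-risk: the CBT program 20/28 = 71.4%, the job-training program 882/1351 = 65.3% → the CBT program
The CBT program has the higher rate in both groups.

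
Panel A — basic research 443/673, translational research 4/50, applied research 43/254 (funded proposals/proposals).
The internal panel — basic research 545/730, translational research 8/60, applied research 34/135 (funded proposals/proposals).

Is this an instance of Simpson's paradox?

Basic research: Panel A 443/673 = 65.8%, the internal panel 545/730 = 74.7% → the internal panel
Translational research: Panel A 4/50 = 8.0%, the internal panel 8/60 = 13.3% → the internal panel
Applied research: Panel A 43/254 = 16.9%, the internal panel 34/135 = 25.2% → the internal panel
Overall: Panel A 490/977 = 50.2%, the internal panel 587/925 = 63.5% → the internal panel
The internal panel wins overall and in every proposal group — no reversal.

No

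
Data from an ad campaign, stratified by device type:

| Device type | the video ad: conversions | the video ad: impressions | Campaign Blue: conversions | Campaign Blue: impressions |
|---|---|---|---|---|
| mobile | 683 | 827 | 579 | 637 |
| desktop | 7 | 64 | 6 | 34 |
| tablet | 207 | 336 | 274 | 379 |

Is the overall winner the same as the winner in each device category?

Yes

Mobile: the video ad 683/827 = 82.6%, Campaign Blue 579/637 = 90.9% → Campaign Blue
Desktop: the video ad 7/64 = 10.9%, Campaign Blue 6/34 = 17.6% → Campaign Blue
Tablet: the video ad 207/336 = 61.6%, Campaign Blue 274/379 = 72.3% → Campaign Blue
Overall: the video ad 897/1227 = 73.1%, Campaign Blue 859/1050 = 81.8% → Campaign Blue
Campaign Blue wins overall and in every device group — no reversal.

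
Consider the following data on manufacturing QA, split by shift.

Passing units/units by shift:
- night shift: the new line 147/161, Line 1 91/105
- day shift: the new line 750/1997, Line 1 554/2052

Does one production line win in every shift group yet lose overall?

No

Night shift: the new line 147/161 = 91.3%, Line 1 91/105 = 86.7% → the new line
Day shift: the new line 750/1997 = 37.6%, Line 1 554/2052 = 27.0% → the new line
Overall: the new line 897/2158 = 41.6%, Line 1 645/2157 = 29.9% → the new line
The new line wins overall and in every shift group — no reversal.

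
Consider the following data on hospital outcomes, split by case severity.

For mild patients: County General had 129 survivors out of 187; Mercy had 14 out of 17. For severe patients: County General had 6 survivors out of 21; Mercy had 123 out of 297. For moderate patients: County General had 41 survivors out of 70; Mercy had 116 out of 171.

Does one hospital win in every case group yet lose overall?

Yes

Mild: County General 129/187 = 69.0%, Mercy 14/17 = 82.4% → Mercy
Severe: County General 6/21 = 28.6%, Mercy 123/297 = 41.4% → Mercy
Moderate: County General 41/70 = 58.6%, Mercy 116/171 = 67.8% → Mercy
Overall: County General 176/278 = 63.3%, Mercy 253/485 = 52.2% → County General
Mercy wins each case group but County General wins overall — the comparison reverses. Mercy's patients skew toward severe, which has a lower base rate.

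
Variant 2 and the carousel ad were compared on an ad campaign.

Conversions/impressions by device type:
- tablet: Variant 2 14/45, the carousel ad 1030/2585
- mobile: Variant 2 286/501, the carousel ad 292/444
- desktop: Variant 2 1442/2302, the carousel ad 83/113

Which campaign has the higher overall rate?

Tablet: Variant 2 14/45 = 31.1%, the carousel ad 1030/2585 = 39.8% → the carousel ad
Mobile: Variant 2 286/501 = 57.1%, the carousel ad 292/444 = 65.8% → the carousel ad
Desktop: Variant 2 1442/2302 = 62.6%, the carousel ad 83/113 = 73.5% → the carousel ad
Overall: Variant 2 1742/2848 = 61.2%, the carousel ad 1405/3142 = 44.7% → Variant 2
(The carousel ad wins every device group but Variant 2 wins overall — the carousel ad's impressions skew toward the low-rate tablet group.)

Variant 2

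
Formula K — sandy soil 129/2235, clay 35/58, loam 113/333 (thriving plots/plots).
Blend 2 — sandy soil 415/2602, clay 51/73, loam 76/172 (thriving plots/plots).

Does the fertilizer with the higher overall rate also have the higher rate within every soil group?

Yes

Sandy soil: Formula K 129/2235 = 5.8%, Blend 2 415/2602 = 15.9% → Blend 2
Clay: Formula K 35/58 = 60.3%, Blend 2 51/73 = 69.9% → Blend 2
Loam: Formula K 113/333 = 33.9%, Blend 2 76/172 = 44.2% → Blend 2
Overall: Formula K 277/2626 = 10.5%, Blend 2 542/2847 = 19.0% → Blend 2
Blend 2 wins overall and in every soil group — no reversal.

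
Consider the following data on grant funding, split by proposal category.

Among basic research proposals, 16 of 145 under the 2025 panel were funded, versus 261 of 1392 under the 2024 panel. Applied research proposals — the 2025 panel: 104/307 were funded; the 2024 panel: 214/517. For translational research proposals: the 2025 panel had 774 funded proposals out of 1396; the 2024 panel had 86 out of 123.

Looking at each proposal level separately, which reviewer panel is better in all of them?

the 2024 panel

Basic research: the 2025 panel 16/145 = 11.0%, the 2024 panel 261/1392 = 18.8% → the 2024 panel
Applied research: the 2025 panel 104/307 = 33.9%, the 2024 panel 214/517 = 41.4% → the 2024 panel
Translational research: the 2025 panel 774/1396 = 55.4%, the 2024 panel 86/123 = 69.9% → the 2024 panel
The 2024 panel has the higher rate in all 3 groups.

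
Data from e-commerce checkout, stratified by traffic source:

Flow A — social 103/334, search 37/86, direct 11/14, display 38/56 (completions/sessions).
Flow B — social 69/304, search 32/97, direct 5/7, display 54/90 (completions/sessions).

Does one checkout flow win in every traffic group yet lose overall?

No

Social: Flow A 103/334 = 30.8%, Flow B 69/304 = 22.7% → Flow A
Search: Flow A 37/86 = 43.0%, Flow B 32/97 = 33.0% → Flow A
Direct: Flow A 11/14 = 78.6%, Flow B 5/7 = 71.4% → Flow A
Display: Flow A 38/56 = 67.9%, Flow B 54/90 = 60.0% → Flow A
Overall: Flow A 189/490 = 38.6%, Flow B 160/498 = 32.1% → Flow A
Flow A wins overall and in every traffic group — no reversal.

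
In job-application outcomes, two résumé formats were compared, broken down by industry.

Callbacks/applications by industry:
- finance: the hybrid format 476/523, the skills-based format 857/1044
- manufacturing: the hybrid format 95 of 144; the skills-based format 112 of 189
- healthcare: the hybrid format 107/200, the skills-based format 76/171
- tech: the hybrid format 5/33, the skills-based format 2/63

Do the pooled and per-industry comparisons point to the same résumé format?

Finance: the hybrid format 476/523 = 91.0%, the skills-based format 857/1044 = 82.1% → the hybrid format
Manufacturing: the hybrid format 95/144 = 66.0%, the skills-based format 112/189 = 59.3% → the hybrid format
Healthcare: the hybrid format 107/200 = 53.5%, the skills-based format 76/171 = 44.4% → the hybrid format
Tech: the hybrid format 5/33 = 15.2%, the skills-based format 2/63 = 3.2% → the hybrid format
Overall: the hybrid format 683/900 = 75.9%, the skills-based format 1047/1467 = 71.4% → the hybrid format
The hybrid format wins overall and in every industry group — no reversal.

Yes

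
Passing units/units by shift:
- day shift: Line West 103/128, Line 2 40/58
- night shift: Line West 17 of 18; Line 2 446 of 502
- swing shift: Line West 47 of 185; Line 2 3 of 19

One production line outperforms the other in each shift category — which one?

Day shift: Line West 103/128 = 80.5%, Line 2 40/58 = 69.0% → Line West
Night shift: Line West 17/18 = 94.4%, Line 2 446/502 = 88.8% → Line West
Swing shift: Line West 47/185 = 25.4%, Line 2 3/19 = 15.8% → Line West
Line West has the higher rate in all 3 groups.

Line West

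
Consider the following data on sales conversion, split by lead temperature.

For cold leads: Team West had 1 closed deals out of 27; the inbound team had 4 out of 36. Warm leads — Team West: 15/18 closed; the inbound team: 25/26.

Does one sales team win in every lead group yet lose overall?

No

Cold: Team West 1/27 = 3.7%, the inbound team 4/36 = 11.1% → the inbound team
Warm: Team West 15/18 = 83.3%, the inbound team 25/26 = 96.2% → the inbound team
Overall: Team West 16/45 = 35.6%, the inbound team 29/62 = 46.8% → the inbound team
The inbound team wins overall and in every lead group — no reversal.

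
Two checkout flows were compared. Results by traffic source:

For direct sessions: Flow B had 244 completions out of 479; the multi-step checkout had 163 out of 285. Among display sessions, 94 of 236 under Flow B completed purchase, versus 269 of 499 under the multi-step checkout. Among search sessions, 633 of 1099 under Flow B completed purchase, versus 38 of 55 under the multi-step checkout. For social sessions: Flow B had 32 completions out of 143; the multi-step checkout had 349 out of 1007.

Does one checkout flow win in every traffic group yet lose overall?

Yes

Direct: Flow B 244/479 = 50.9%, the multi-step checkout 163/285 = 57.2% → the multi-step checkout
Display: Flow B 94/236 = 39.8%, the multi-step checkout 269/499 = 53.9% → the multi-step checkout
Search: Flow B 633/1099 = 57.6%, the multi-step checkout 38/55 = 69.1% → the multi-step checkout
Social: Flow B 32/143 = 22.4%, the multi-step checkout 349/1007 = 34.7% → the multi-step checkout
Overall: Flow B 1003/1957 = 51.3%, the multi-step checkout 819/1846 = 44.4% → Flow B
The multi-step checkout wins each traffic group but Flow B wins overall — the comparison reverses. The multi-step checkout's sessions skew toward social, which has a lower base rate.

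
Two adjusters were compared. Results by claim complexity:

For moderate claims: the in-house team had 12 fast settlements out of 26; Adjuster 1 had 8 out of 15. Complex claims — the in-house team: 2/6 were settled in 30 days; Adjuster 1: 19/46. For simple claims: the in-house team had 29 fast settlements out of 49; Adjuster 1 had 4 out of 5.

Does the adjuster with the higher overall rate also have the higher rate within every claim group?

No

Moderate: the in-house team 12/26 = 46.2%, Adjuster 1 8/15 = 53.3% → Adjuster 1
Complex: the in-house team 2/6 = 33.3%, Adjuster 1 19/46 = 41.3% → Adjuster 1
Simple: the in-house team 29/49 = 59.2%, Adjuster 1 4/5 = 80.0% → Adjuster 1
Overall: the in-house team 43/81 = 53.1%, Adjuster 1 31/66 = 47.0% → the in-house team
Adjuster 1 wins each claim group but the in-house team wins overall — the comparison reverses. Adjuster 1's claims skew toward complex, which has a lower base rate.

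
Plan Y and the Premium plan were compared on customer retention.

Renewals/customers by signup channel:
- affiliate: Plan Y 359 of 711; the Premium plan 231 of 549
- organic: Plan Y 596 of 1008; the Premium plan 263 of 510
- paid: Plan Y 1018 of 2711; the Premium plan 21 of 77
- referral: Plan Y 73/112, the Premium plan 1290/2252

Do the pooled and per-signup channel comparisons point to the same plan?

Affiliate: Plan Y 359/711 = 50.5%, the Premium plan 231/549 = 42.1% → Plan Y
Organic: Plan Y 596/1008 = 59.1%, the Premium plan 263/510 = 51.6% → Plan Y
Paid: Plan Y 1018/2711 = 37.6%, the Premium plan 21/77 = 27.3% → Plan Y
Referral: Plan Y 73/112 = 65.2%, the Premium plan 1290/2252 = 57.3% → Plan Y
Overall: Plan Y 2046/4542 = 45.0%, the Premium plan 1805/3388 = 53.3% → the Premium plan
Plan Y wins each signup group but the Premium plan wins overall — the comparison reverses. Plan Y's customers skew toward paid, which has a lower base rate.

No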